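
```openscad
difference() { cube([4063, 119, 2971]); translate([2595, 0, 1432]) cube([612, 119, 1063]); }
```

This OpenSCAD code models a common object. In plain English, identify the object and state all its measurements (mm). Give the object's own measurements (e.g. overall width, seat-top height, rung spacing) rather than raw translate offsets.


A wall 4063 mm long (x), 119 mm thick (y), 2971 mm tall, with a rectangular window opening cut through it. The opening is 612 mm wide and 1063 mm tall; its sill is at z = 1432 mm and its near (−x) edge is 2595 mm from the wall's −x end. The opening passes through the full wall thickness.


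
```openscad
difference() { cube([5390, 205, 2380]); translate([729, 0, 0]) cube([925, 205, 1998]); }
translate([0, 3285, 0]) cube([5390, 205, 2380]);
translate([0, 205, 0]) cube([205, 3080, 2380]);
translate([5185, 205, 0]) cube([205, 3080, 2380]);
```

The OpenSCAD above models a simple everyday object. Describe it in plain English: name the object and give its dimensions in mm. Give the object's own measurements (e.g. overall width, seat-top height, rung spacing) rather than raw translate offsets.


A single room: four walls, each 2380 mm tall and 205 mm thick, enclosing an outside footprint 5390×3490 mm (x × y), no floor or roof. The front and back walls (−y and +y sides) run the full x-width; the side walls fit between their inner faces. A door opening 925 mm wide and 1998 mm tall is cut through the front wall from the floor up, its −x edge 729 mm from the wall's −x end.


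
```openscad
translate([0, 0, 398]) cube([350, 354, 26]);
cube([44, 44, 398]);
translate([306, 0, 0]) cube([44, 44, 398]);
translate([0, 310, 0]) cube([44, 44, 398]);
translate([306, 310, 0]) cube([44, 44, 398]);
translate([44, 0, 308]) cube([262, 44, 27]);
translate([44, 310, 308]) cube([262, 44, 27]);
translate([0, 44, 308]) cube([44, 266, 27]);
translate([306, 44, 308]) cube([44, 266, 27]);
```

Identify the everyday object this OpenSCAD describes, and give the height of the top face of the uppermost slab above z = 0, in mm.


A stool. The seat height is 424 mm.

A 350×354×26 slab at z = 398 on four corner posts — a stool. The seat top is 398 + 26 = 424 mm.


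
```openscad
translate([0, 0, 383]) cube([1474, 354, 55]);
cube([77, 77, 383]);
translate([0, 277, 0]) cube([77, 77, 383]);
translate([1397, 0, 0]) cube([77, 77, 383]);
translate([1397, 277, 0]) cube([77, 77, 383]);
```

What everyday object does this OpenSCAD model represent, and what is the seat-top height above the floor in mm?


A bench. The seat-top height is 438 mm.

A long slab on four corner posts — a bench. The slab sits at z = 383 with thickness 55, so the top is 383 + 55 = 438 mm.


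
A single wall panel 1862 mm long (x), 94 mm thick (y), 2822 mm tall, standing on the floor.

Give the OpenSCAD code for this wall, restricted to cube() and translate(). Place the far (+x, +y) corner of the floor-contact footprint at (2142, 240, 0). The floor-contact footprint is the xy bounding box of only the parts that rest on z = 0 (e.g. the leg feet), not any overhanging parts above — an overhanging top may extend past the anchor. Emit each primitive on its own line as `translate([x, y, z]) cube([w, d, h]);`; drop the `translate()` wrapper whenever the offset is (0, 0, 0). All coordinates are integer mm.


translate([280, 146, 0]) cube([1862, 94, 2822]);


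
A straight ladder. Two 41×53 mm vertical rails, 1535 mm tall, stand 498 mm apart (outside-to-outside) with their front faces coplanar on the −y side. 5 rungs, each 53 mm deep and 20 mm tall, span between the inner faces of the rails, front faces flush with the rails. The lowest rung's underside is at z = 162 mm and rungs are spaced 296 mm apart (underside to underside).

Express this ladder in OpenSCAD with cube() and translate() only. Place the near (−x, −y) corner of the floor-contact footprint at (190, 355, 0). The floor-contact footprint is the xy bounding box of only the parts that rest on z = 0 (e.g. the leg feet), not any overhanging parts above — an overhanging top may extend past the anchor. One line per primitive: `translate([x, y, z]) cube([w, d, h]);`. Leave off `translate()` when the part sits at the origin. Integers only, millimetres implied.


translate([190, 355, 0]) cube([41, 53, 1535]);
translate([647, 355, 0]) cube([41, 53, 1535]);
translate([231, 355, 162]) cube([416, 53, 20]);
translate([231, 355, 458]) cube([416, 53, 20]);
translate([231, 355, 754]) cube([416, 53, 20]);
translate([231, 355, 1050]) cube([416, 53, 20]);
translate([231, 355, 1346]) cube([416, 53, 20]);


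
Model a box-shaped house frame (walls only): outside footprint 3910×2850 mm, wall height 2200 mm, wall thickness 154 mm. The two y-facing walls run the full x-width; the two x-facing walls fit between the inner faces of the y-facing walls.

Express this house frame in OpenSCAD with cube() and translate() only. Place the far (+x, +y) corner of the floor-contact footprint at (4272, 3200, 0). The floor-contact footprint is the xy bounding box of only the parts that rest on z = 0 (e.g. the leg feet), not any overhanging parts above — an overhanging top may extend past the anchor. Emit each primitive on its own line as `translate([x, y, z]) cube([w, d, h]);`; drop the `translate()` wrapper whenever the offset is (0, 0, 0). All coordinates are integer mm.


translate([362, 350, 0]) cube([3910, 154, 2200]);
translate([362, 3046, 0]) cube([3910, 154, 2200]);
translate([362, 504, 0]) cube([154, 2542, 2200]);
translate([4118, 504, 0]) cube([154, 2542, 2200]);


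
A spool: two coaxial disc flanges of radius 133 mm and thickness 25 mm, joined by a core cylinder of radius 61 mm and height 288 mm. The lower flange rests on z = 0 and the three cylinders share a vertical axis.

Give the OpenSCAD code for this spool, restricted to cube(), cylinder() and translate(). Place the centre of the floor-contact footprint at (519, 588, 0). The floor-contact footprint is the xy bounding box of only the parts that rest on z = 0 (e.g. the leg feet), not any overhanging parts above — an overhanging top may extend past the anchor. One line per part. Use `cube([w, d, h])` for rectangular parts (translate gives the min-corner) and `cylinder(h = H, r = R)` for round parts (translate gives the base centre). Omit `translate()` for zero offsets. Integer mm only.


translate([519, 588, 0]) cylinder(h = 25, r = 133);
translate([519, 588, 25]) cylinder(h = 288, r = 61);
translate([519, 588, 313]) cylinder(h = 25, r = 133);


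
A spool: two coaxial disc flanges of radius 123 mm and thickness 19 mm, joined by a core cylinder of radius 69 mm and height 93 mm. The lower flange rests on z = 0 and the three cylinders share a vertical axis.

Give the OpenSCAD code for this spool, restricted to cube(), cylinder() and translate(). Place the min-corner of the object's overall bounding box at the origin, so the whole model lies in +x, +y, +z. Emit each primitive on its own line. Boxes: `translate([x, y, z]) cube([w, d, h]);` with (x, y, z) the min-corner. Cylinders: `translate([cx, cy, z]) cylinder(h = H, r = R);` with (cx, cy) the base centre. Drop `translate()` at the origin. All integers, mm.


translate([123, 123, 0]) cylinder(h = 19, r = 123);
translate([123, 123, 19]) cylinder(h = 93, r = 69);
translate([123, 123, 112]) cylinder(h = 19, r = 123);


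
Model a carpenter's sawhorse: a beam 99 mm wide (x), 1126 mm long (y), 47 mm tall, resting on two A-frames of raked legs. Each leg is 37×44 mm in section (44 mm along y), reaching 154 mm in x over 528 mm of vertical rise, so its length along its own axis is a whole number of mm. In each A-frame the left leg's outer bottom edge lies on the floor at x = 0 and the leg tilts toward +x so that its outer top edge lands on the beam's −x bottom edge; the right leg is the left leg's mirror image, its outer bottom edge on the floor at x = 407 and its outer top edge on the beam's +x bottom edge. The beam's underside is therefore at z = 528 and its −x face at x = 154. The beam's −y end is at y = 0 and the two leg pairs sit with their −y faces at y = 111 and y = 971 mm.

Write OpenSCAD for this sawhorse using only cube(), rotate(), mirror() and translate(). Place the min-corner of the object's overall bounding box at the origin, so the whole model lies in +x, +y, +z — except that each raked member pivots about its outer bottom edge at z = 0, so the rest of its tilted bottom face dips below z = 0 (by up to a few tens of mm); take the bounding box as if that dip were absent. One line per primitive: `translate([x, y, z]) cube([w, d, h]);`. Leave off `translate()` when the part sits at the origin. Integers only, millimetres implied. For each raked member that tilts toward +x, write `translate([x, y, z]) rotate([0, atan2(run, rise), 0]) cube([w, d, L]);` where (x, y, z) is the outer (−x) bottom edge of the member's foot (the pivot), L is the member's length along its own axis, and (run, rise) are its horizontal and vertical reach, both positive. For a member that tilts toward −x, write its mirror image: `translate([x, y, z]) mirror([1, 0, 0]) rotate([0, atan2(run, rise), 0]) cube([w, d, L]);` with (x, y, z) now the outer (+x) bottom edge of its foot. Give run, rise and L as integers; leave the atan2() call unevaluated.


translate([154, 0, 528]) cube([99, 1126, 47]);
translate([0, 111, 0]) rotate([0, atan2(154, 528), 0]) cube([37, 44, 550]);
translate([407, 111, 0]) mirror([1, 0, 0]) rotate([0, atan2(154, 528), 0]) cube([37, 44, 550]);
translate([0, 971, 0]) rotate([0, atan2(154, 528), 0]) cube([37, 44, 550]);
translate([407, 971, 0]) mirror([1, 0, 0]) rotate([0, atan2(154, 528), 0]) cube([37, 44, 550]);


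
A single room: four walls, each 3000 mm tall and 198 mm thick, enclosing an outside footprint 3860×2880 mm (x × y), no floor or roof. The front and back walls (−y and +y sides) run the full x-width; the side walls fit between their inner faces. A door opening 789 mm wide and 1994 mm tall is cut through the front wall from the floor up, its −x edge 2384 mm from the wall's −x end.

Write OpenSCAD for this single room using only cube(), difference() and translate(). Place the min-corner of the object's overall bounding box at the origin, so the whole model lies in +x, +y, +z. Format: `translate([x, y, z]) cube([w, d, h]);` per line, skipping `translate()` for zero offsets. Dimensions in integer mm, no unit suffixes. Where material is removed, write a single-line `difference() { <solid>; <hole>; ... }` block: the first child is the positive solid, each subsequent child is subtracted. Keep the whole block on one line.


difference() { cube([3860, 198, 3000]); translate([2384, 0, 0]) cube([789, 198, 1994]); }
translate([0, 2682, 0]) cube([3860, 198, 3000]);
translate([0, 198, 0]) cube([198, 2484, 3000]);
translate([3662, 198, 0]) cube([198, 2484, 3000]);


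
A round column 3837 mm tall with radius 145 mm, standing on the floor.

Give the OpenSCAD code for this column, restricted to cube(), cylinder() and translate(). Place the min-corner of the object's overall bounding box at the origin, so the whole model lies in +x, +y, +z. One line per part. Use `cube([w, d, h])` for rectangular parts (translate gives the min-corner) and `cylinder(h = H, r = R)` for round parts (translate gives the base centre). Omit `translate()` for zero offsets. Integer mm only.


translate([145, 145, 0]) cylinder(h = 3837, r = 145);


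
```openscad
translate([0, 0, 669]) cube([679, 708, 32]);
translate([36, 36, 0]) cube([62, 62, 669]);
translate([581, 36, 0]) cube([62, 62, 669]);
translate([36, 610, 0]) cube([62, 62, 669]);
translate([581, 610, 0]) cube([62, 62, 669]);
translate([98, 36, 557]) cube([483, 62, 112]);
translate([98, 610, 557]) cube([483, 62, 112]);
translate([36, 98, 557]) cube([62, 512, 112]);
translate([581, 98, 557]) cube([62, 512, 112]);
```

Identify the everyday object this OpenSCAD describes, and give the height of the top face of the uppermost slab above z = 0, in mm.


A table. The table height is 701 mm.

A 679×708×32 slab sits at z = 669 on four 62 mm square posts — a table. The top surface is at 669 + 32 = 701 mm.


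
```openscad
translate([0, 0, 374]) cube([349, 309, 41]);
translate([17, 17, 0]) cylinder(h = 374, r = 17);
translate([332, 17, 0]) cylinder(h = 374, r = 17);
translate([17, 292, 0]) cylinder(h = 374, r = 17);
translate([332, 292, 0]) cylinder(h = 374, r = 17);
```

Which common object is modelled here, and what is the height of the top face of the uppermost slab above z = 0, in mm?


A stool. The seat height is 415 mm.

A 349×309×41 slab at z = 374 on four corner cylinders — a stool. The seat top is 374 + 41 = 415 mm.


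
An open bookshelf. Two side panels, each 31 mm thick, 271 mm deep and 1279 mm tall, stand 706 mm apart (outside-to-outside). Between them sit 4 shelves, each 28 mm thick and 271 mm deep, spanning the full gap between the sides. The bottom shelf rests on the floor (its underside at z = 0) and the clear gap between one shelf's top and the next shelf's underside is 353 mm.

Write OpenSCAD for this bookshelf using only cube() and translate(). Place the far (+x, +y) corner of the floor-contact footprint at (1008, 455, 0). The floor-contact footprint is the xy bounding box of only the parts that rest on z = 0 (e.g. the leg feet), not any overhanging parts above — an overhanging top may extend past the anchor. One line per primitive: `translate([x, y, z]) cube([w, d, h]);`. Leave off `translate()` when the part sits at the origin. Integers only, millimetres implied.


translate([302, 184, 0]) cube([31, 271, 1279]);
translate([977, 184, 0]) cube([31, 271, 1279]);
translate([333, 184, 0]) cube([644, 271, 28]);
translate([333, 184, 381]) cube([644, 271, 28]);
translate([333, 184, 762]) cube([644, 271, 28]);
translate([333, 184, 1143]) cube([644, 271, 28]);


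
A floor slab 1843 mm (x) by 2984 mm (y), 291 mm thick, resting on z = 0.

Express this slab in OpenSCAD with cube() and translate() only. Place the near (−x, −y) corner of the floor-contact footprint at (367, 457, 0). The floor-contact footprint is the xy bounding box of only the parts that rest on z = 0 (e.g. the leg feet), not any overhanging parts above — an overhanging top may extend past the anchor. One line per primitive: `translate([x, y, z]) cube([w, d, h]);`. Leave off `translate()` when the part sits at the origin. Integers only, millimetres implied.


translate([367, 457, 0]) cube([1843, 2984, 291]);


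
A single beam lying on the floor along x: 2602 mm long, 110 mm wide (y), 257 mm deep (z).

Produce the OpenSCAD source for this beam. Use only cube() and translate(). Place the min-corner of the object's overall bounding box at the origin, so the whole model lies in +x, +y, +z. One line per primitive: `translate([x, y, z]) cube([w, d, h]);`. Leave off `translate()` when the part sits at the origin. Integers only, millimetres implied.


cube([2602, 110, 257]);


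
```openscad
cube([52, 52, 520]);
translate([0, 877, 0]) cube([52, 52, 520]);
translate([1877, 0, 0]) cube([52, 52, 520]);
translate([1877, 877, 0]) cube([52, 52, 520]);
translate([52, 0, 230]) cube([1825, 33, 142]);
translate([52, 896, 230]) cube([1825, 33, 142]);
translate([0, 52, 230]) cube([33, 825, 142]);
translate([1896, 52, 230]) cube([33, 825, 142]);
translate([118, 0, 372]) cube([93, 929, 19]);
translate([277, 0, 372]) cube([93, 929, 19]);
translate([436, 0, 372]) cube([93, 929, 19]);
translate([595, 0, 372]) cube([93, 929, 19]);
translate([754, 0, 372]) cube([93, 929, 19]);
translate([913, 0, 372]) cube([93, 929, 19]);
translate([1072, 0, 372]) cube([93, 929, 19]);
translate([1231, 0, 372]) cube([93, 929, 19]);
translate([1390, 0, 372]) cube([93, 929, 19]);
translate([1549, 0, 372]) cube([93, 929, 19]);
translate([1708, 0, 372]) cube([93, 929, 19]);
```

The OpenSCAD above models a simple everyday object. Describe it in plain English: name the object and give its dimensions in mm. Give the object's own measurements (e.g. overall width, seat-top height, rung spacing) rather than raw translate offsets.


A bed frame 1929 mm long (x) by 929 mm wide (y). Four 52×52 mm corner posts, 520 mm tall, at the corners of the footprint. Four rails of 33 mm thickness and 142 mm height run between adjacent posts with their undersides at z = 230 mm, their outer faces flush with the outside of the frame (the two x-running rails run between the posts' inner faces; the two y-running rails run between the posts' inner faces). 11 slats, each 93 mm wide (x) and 19 mm thick, lie across the top of the two x-running rails, running the full 929 mm width of the frame in y; along x they sit between the end posts with a 66 mm gap after the −x posts and between neighbouring slats, leaving 76 mm before the +x posts.


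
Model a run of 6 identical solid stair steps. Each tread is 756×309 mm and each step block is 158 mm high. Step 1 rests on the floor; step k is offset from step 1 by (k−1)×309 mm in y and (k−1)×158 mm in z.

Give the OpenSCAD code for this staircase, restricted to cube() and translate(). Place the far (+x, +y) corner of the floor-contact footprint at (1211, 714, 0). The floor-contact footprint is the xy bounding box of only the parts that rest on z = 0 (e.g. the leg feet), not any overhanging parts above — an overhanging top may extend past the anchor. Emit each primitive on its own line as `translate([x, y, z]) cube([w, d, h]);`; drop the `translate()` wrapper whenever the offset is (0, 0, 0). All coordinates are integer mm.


translate([455, 405, 0]) cube([756, 309, 158]);
translate([455, 714, 158]) cube([756, 309, 158]);
translate([455, 1023, 316]) cube([756, 309, 158]);
translate([455, 1332, 474]) cube([756, 309, 158]);
translate([455, 1641, 632]) cube([756, 309, 158]);
translate([455, 1950, 790]) cube([756, 309, 158]);


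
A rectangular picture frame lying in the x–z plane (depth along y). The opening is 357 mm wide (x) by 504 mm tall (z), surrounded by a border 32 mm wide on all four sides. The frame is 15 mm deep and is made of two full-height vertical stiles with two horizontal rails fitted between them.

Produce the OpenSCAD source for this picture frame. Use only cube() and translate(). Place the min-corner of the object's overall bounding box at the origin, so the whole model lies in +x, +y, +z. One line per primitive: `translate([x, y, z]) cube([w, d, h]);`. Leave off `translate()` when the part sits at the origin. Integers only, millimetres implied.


cube([32, 15, 568]);
translate([389, 0, 0]) cube([32, 15, 568]);
translate([32, 0, 0]) cube([357, 15, 32]);
translate([32, 0, 536]) cube([357, 15, 32]);


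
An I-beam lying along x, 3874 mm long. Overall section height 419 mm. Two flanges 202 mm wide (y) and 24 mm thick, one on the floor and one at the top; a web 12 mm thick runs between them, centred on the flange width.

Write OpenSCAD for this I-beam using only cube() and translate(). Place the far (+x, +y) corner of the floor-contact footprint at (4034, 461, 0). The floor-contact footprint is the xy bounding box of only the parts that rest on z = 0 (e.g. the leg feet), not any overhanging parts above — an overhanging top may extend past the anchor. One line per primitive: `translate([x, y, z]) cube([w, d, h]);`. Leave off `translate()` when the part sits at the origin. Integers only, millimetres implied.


translate([160, 259, 0]) cube([3874, 202, 24]);
translate([160, 354, 24]) cube([3874, 12, 371]);
translate([160, 259, 395]) cube([3874, 202, 24]);


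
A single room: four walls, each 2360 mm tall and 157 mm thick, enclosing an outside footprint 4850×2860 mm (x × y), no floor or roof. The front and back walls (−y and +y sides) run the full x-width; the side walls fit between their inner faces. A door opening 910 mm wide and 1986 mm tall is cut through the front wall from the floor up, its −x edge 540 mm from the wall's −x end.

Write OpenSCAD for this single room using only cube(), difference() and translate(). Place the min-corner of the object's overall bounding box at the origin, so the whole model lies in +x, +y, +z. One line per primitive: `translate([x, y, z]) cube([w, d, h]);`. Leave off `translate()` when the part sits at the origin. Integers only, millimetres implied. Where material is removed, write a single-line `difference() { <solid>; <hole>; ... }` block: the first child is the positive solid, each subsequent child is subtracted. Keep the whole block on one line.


difference() { cube([4850, 157, 2360]); translate([540, 0, 0]) cube([910, 157, 1986]); }
translate([0, 2703, 0]) cube([4850, 157, 2360]);
translate([0, 157, 0]) cube([157, 2546, 2360]);
translate([4693, 157, 0]) cube([157, 2546, 2360]);


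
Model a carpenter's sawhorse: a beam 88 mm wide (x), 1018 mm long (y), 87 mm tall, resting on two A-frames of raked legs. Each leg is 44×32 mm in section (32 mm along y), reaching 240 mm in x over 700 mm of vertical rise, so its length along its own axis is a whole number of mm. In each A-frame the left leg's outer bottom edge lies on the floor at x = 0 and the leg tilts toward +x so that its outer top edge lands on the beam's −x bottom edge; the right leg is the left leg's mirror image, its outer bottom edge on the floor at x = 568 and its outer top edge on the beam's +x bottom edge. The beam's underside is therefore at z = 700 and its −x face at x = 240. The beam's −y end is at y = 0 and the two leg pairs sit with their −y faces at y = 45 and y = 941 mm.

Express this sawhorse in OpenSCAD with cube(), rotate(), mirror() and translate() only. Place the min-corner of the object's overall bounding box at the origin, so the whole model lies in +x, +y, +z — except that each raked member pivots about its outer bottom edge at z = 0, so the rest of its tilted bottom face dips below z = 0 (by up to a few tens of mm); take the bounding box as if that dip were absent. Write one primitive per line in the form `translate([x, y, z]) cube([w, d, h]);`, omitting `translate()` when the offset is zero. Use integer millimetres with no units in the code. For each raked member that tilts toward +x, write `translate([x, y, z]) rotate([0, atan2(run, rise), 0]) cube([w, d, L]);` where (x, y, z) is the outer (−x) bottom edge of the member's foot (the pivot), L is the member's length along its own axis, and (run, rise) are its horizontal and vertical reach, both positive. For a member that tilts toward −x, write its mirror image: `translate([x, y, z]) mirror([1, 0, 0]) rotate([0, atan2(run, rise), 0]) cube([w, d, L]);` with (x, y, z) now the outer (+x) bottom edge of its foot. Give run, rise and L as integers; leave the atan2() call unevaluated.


translate([240, 0, 700]) cube([88, 1018, 87]);
translate([0, 45, 0]) rotate([0, atan2(240, 700), 0]) cube([44, 32, 740]);
translate([568, 45, 0]) mirror([1, 0, 0]) rotate([0, atan2(240, 700), 0]) cube([44, 32, 740]);
translate([0, 941, 0]) rotate([0, atan2(240, 700), 0]) cube([44, 32, 740]);
translate([568, 941, 0]) mirror([1, 0, 0]) rotate([0, atan2(240, 700), 0]) cube([44, 32, 740]);


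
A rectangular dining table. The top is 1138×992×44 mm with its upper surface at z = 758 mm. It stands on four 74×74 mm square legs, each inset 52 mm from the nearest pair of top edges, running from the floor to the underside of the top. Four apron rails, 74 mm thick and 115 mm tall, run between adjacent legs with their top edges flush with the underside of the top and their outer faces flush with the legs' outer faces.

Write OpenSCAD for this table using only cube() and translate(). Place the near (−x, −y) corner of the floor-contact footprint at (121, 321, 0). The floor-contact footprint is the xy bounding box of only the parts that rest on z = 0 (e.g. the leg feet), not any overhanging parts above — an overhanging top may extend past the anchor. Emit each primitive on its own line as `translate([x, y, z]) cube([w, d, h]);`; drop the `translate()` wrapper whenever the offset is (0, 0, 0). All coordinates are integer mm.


// leg_h = 758 - 44 = 714
// apron z = 714 - 115 = 599
translate([69, 269, 714]) cube([1138, 992, 44]);
translate([121, 321, 0]) cube([74, 74, 714]);
translate([1081, 321, 0]) cube([74, 74, 714]);
translate([121, 1135, 0]) cube([74, 74, 714]);
translate([1081, 1135, 0]) cube([74, 74, 714]);
translate([195, 321, 599]) cube([886, 74, 115]);
translate([195, 1135, 599]) cube([886, 74, 115]);
translate([121, 395, 599]) cube([74, 740, 115]);
translate([1081, 395, 599]) cube([74, 740, 115]);


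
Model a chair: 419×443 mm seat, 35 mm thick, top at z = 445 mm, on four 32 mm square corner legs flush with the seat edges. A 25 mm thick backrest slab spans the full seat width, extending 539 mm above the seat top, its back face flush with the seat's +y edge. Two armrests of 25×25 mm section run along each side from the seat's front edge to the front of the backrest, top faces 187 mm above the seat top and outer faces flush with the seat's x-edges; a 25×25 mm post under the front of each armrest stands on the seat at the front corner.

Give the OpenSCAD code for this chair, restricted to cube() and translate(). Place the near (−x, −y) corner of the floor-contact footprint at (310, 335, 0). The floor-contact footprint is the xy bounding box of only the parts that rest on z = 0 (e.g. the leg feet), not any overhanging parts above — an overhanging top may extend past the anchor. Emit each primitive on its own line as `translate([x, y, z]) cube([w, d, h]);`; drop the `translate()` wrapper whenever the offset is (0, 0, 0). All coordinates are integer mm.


// leg_h = 445 - 35 = 410
// arm post h = 187 - 25 = 162
translate([310, 335, 410]) cube([419, 443, 35]);
translate([310, 335, 0]) cube([32, 32, 410]);
translate([697, 335, 0]) cube([32, 32, 410]);
translate([310, 746, 0]) cube([32, 32, 410]);
translate([697, 746, 0]) cube([32, 32, 410]);
translate([310, 753, 445]) cube([419, 25, 539]);
translate([310, 335, 607]) cube([25, 418, 25]);
translate([704, 335, 607]) cube([25, 418, 25]);
translate([310, 335, 445]) cube([25, 25, 162]);
translate([704, 335, 445]) cube([25, 25, 162]);


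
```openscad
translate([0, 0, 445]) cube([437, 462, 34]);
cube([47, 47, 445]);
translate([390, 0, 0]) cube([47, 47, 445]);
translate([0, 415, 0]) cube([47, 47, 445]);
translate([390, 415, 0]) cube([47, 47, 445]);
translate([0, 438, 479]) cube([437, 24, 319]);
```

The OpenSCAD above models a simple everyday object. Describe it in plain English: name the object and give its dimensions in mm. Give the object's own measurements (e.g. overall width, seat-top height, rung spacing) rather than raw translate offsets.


A chair. The seat is a 437×462×34 mm slab with its top at z = 479 mm, on four 47×47 mm corner legs (flush with the seat edges, standing on z = 0). A flat backrest 24 mm thick, 319 mm tall, spans the full seat width and rises from the seat top along its +y edge, rear face flush with the rear of the seat.


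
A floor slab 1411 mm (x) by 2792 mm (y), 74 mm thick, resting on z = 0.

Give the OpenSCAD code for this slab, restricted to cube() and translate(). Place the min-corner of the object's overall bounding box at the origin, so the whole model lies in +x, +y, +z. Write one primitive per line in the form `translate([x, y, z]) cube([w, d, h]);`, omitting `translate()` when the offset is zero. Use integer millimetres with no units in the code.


cube([1411, 2792, 74]);


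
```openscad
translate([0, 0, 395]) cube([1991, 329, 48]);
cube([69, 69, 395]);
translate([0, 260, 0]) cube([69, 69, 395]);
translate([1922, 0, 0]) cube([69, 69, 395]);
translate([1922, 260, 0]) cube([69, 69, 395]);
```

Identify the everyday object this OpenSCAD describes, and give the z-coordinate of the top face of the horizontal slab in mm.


A bench. The seat-top height is 443 mm.

A long slab on four corner posts — a bench. The slab sits at z = 395 with thickness 48, so the top is 395 + 48 = 443 mm.


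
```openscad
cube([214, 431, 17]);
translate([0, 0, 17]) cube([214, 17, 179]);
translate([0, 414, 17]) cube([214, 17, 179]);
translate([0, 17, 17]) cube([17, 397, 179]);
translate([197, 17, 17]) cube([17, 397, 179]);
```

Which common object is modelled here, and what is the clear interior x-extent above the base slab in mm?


An open box. The internal width is 180 mm.

A 214×431 base slab with four walls standing on it — an open box. The base is 214 mm wide and the walls are 17 mm thick, so the internal width is 214 − 2 × 17 = 180 mm.


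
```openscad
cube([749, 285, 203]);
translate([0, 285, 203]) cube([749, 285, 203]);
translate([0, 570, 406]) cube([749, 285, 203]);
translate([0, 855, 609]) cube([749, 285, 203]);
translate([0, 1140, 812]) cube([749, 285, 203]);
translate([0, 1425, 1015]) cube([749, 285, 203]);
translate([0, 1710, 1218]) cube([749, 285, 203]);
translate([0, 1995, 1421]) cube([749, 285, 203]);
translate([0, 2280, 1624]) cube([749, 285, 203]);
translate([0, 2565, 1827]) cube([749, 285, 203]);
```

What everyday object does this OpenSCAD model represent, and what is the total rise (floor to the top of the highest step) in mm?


A staircase. The total rise is 2030 mm.

10 identical blocks, each offset up and back from the previous — a staircase. Each step is 203 mm tall and there are 10 of them, so the total rise is 10 × 203 = 2030 mm.


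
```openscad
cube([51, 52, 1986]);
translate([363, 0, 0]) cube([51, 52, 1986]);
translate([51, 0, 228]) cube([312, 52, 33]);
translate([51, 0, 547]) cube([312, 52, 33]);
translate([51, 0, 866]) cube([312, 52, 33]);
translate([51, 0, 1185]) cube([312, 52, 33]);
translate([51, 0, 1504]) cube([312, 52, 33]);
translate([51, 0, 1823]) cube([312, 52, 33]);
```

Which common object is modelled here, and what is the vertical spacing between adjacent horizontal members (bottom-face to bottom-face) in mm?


A ladder. The rung spacing is 319 mm.

Two tall 51×52 posts with 6 short bars between them — a ladder. Adjacent rungs sit at z = 228 and z = 547, so the spacing is 547 − 228 = 319 mm.


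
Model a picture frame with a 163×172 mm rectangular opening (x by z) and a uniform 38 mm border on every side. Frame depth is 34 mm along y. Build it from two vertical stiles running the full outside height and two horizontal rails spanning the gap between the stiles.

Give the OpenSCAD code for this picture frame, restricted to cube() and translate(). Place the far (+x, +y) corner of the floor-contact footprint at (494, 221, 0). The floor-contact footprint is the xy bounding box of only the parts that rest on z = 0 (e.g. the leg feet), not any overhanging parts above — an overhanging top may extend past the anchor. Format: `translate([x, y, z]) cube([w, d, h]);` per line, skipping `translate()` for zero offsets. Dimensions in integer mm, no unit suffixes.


translate([255, 187, 0]) cube([38, 34, 248]);
translate([456, 187, 0]) cube([38, 34, 248]);
translate([293, 187, 0]) cube([163, 34, 38]);
translate([293, 187, 210]) cube([163, 34, 38]);


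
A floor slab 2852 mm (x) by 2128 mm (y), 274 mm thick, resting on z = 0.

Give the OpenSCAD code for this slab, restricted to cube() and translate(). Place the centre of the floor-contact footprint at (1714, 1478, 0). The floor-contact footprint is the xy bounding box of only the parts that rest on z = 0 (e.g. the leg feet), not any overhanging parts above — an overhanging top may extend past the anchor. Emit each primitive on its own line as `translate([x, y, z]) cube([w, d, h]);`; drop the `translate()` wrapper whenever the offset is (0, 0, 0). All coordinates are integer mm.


translate([288, 414, 0]) cube([2852, 2128, 274]);


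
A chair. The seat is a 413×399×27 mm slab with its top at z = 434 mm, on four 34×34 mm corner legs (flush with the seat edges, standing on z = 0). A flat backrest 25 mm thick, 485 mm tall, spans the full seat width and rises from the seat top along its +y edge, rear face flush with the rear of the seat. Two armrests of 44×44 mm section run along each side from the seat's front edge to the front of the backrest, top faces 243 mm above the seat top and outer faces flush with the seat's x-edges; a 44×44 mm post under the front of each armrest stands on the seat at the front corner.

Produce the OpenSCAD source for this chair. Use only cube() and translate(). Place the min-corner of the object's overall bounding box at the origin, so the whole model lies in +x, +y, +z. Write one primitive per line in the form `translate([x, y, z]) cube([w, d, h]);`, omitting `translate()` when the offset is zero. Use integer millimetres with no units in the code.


// leg_h = 434 - 27 = 407
// arm post h = 243 - 44 = 199
translate([0, 0, 407]) cube([413, 399, 27]);
cube([34, 34, 407]);
translate([379, 0, 0]) cube([34, 34, 407]);
translate([0, 365, 0]) cube([34, 34, 407]);
translate([379, 365, 0]) cube([34, 34, 407]);
translate([0, 374, 434]) cube([413, 25, 485]);
translate([0, 0, 633]) cube([44, 374, 44]);
translate([369, 0, 633]) cube([44, 374, 44]);
translate([0, 0, 434]) cube([44, 44, 199]);
translate([369, 0, 434]) cube([44, 44, 199]);


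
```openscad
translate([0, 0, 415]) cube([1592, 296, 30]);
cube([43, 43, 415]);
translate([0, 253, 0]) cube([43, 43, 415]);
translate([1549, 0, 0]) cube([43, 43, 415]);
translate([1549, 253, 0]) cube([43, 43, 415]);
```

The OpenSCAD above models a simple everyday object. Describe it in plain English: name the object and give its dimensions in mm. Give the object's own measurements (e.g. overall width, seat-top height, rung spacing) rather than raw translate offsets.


A long wooden bench with a 1592 mm (x) × 296 mm (y) seat, 30 mm thick, its top surface 445 mm above the floor. Four 43 mm square legs at the seat corners, flush with the edges, run from z = 0 to the seat underside.


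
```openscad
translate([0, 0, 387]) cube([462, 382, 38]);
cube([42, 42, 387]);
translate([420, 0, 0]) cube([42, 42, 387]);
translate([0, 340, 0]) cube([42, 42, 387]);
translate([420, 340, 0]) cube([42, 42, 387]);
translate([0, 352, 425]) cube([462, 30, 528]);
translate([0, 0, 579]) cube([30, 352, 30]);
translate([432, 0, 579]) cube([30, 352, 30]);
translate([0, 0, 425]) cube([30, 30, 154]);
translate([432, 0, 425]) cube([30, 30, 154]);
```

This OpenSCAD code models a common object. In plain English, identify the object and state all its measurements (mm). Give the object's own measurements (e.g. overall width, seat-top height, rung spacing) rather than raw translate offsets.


A chair. The seat is a 462×382×38 mm slab with its top at z = 425 mm, on four 42×42 mm corner legs (flush with the seat edges, standing on z = 0). A flat backrest 30 mm thick, 528 mm tall, spans the full seat width and rises from the seat top along its +y edge, rear face flush with the rear of the seat. Two armrests of 30×30 mm section run along each side from the seat's front edge to the front of the backrest, top faces 184 mm above the seat top and outer faces flush with the seat's x-edges; a 30×30 mm post under the front of each armrest stands on the seat at the front corner.


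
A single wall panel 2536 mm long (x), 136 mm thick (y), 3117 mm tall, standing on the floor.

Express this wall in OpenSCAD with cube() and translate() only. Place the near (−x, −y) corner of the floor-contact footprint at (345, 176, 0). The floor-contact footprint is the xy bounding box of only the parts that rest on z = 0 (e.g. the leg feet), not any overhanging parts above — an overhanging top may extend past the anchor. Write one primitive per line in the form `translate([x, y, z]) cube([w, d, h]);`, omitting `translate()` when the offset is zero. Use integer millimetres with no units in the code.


translate([345, 176, 0]) cube([2536, 136, 3117]);


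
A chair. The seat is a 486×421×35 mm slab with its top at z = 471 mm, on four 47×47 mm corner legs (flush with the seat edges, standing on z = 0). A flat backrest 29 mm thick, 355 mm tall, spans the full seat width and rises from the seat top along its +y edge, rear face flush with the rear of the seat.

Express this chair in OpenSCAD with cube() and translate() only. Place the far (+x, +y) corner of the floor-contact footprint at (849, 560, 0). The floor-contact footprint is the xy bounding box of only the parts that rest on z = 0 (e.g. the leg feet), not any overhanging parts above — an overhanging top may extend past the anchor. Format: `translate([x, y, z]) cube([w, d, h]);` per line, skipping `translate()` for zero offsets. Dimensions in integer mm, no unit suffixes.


// leg_h = 471 - 35 = 436
translate([363, 139, 436]) cube([486, 421, 35]);
translate([363, 139, 0]) cube([47, 47, 436]);
translate([802, 139, 0]) cube([47, 47, 436]);
translate([363, 513, 0]) cube([47, 47, 436]);
translate([802, 513, 0]) cube([47, 47, 436]);
translate([363, 531, 471]) cube([486, 29, 355]);


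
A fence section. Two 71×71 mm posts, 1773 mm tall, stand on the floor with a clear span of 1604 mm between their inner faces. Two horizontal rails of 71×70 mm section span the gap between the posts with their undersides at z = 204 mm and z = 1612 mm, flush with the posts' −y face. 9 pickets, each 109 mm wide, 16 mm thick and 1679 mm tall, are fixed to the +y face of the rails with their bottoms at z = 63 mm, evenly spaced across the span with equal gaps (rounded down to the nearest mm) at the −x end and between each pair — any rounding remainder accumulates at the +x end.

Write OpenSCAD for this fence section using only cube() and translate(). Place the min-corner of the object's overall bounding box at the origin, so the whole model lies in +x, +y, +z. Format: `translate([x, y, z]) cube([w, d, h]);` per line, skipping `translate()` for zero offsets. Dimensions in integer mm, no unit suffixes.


cube([71, 71, 1773]);
translate([1675, 0, 0]) cube([71, 71, 1773]);
translate([71, 0, 204]) cube([1604, 71, 70]);
translate([71, 0, 1612]) cube([1604, 71, 70]);
translate([133, 71, 63]) cube([109, 16, 1679]);
translate([304, 71, 63]) cube([109, 16, 1679]);
translate([475, 71, 63]) cube([109, 16, 1679]);
translate([646, 71, 63]) cube([109, 16, 1679]);
translate([817, 71, 63]) cube([109, 16, 1679]);
translate([988, 71, 63]) cube([109, 16, 1679]);
translate([1159, 71, 63]) cube([109, 16, 1679]);
translate([1330, 71, 63]) cube([109, 16, 1679]);
translate([1501, 71, 63]) cube([109, 16, 1679]);


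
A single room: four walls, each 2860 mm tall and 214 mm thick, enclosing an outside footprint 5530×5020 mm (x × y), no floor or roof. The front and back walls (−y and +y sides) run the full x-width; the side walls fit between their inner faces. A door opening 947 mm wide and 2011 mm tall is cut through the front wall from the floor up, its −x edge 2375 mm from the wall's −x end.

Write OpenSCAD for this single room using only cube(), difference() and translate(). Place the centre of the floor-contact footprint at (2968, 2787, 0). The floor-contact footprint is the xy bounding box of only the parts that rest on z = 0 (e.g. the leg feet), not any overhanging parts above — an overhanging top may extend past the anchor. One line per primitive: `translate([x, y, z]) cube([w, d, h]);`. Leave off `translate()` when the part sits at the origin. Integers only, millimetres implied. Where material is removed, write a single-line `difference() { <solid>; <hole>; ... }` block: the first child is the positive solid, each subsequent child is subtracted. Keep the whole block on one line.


difference() { translate([203, 277, 0]) cube([5530, 214, 2860]); translate([2578, 277, 0]) cube([947, 214, 2011]); }
translate([203, 5083, 0]) cube([5530, 214, 2860]);
translate([203, 491, 0]) cube([214, 4592, 2860]);
translate([5519, 491, 0]) cube([214, 4592, 2860]);


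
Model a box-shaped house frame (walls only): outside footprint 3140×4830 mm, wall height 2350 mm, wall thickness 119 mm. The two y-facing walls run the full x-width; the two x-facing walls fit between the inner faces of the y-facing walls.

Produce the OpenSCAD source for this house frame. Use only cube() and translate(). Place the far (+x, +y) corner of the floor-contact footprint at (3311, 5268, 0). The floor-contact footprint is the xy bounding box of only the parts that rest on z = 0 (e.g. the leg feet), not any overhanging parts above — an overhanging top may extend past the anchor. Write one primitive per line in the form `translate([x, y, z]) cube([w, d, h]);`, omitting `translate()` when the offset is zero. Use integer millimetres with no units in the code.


translate([171, 438, 0]) cube([3140, 119, 2350]);
translate([171, 5149, 0]) cube([3140, 119, 2350]);
translate([171, 557, 0]) cube([119, 4592, 2350]);
translate([3192, 557, 0]) cube([119, 4592, 2350]);
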